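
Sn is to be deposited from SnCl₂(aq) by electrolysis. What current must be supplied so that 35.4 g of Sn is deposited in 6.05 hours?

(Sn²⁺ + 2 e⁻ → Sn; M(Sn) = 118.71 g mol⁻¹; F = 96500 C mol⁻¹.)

2.64 A

n(Sn) = 35.4 / 118.71 = 0.2982 mol.
n(e⁻) = 2 × 0.2982 = 0.5964 mol.
Q = n(e⁻)·F = 0.5964 × 96500 = 57550 C.
I = Q/t = 57550 / 21780 s = 2.64 A.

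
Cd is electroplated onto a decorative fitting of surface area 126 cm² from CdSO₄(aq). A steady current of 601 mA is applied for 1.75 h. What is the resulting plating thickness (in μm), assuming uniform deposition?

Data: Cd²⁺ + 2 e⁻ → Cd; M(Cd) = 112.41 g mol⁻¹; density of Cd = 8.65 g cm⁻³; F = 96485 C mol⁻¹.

Q = I·t = 0.6010 × 6300.0 = 3786 C; n(e⁻) = 0.03924 mol.
n(Cd) = n(e⁻)/2 = 0.01962 mol, so m = 0.01962 × 112.41 = 2.206 g.
Volume = m/ρ = 2.206 / 8.65 = 0.2550 cm³.
Thickness = V/A = 0.2550 / 126 = 0.00202 cm = 20.2 μm.

20.2 μm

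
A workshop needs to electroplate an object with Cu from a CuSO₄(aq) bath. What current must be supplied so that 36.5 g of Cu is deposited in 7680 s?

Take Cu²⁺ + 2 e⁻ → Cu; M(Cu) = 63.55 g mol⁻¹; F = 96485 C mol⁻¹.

n(Cu) = 36.5 / 63.55 = 0.5744 mol.
n(e⁻) = 2 × 0.5744 = 1.149 mol.
Q = n(e⁻)·F = 1.149 × 96485 = 110800 C.
I = Q/t = 110800 / 7680.0 s = 14.4 A.

14.4 A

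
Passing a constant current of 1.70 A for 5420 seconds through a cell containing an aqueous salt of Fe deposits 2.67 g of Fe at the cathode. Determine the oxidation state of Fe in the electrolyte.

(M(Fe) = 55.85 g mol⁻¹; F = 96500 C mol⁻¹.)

Q = I·t = 1.700 A × 5420.0 s = 9214 C, so n(e⁻) = 9214/96500 = 0.09548 mol.
n(Fe) deposited = 2.67 / 55.85 = 0.04781 mol.
Electrons per atom = n(e⁻)/n(Fe) = 0.09548 / 0.04781 = 2.00 ≈ 2, so the ion is Fe²⁺.

+2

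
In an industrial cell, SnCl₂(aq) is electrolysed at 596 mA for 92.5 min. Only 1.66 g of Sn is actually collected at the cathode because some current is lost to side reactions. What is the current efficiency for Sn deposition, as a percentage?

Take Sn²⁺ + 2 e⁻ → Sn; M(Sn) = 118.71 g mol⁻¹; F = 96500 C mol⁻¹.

81.6 %

Q = I·t = 0.5960 × 5550.0 = 3308 C; n(e⁻) = 3308/96500 = 0.03428 mol.
Theoretical n(Sn) = n(e⁻)/2 = 0.01714 mol, i.e. m_theo = 0.01714 × 118.71 = 2.035 g.
Efficiency = m_actual / m_theo = 1.66 / 2.035 = 81.6 %.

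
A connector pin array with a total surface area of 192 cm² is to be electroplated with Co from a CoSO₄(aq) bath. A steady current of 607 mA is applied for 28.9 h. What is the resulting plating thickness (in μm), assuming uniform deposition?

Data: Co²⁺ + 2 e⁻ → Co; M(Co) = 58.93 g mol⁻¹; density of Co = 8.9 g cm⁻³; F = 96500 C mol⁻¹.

Q = I·t = 0.6070 × 104040 = 63150 C; n(e⁻) = 0.6544 mol.
n(Co) = n(e⁻)/2 = 0.3272 mol, so m = 0.3272 × 58.93 = 19.28 g.
Volume = m/ρ = 19.28 / 8.9 = 2.167 cm³.
Thickness = V/A = 2.167 / 192 = 0.0113 cm = 113 μm.

113 μm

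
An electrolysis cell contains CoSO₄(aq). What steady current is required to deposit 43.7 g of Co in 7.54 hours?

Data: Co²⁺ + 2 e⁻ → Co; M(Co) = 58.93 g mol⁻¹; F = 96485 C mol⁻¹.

n(Co) = 43.7 / 58.93 = 0.7416 mol.
n(e⁻) = 2 × 0.7416 = 1.483 mol.
Q = n(e⁻)·F = 1.483 × 96485 = 143100 C.
I = Q/t = 143100 / 27144 s = 5.27 A.

5.27 A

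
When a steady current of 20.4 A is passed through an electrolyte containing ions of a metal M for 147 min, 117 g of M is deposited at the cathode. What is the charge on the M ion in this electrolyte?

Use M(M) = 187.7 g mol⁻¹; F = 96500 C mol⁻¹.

+3

Q = I·t = 20.40 A × 8820.0 s = 179900 C, so n(e⁻) = 179900/96500 = 1.865 mol.
n(M) deposited = 117 / 187.7 = 0.6233 mol.
Electrons per atom = n(e⁻)/n(M) = 1.865 / 0.6233 = 2.99 ≈ 3, so the ion is M³⁺.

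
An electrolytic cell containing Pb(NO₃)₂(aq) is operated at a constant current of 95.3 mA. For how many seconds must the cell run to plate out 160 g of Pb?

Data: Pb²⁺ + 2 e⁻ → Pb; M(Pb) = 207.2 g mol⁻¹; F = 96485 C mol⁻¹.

n(Pb) = m/M = 160 / 207.2 = 0.7722 mol.
Each Pb atom requires 2 electrons, so n(e⁻) = 2 × 0.7722 = 1.544 mol.
Q = n(e⁻)·F = 1.544 × 96485 = 149000 C.
t = Q/I = 149000 / 0.09530 A = 1564000 s.

1.56 × 10⁶ s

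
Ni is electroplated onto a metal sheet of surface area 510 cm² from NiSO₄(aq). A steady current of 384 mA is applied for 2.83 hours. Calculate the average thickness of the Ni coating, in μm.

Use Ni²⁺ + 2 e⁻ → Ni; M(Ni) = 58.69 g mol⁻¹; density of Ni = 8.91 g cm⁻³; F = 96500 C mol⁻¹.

2.62 μm

Q = I·t = 0.3840 × 10188 = 3912 C; n(e⁻) = 0.04054 mol.
n(Ni) = n(e⁻)/2 = 0.02027 mol, so m = 0.02027 × 58.69 = 1.190 g.
Volume = m/ρ = 1.190 / 8.91 = 0.1335 cm³.
Thickness = V/A = 0.1335 / 510 = 2.62 × 10⁻⁴ cm = 2.62 μm.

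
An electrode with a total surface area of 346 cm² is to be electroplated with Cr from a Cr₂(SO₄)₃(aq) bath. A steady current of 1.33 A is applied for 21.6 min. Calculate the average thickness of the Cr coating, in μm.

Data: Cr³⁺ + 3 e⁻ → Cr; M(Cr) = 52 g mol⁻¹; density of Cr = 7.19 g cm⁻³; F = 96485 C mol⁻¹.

Q = I·t = 1.330 × 1296.0 = 1724 C; n(e⁻) = 0.01786 mol.
n(Cr) = n(e⁻)/3 = 0.005955 mol, so m = 0.005955 × 52 = 0.3097 g.
Volume = m/ρ = 0.3097 / 7.19 = 0.04307 cm³.
Thickness = V/A = 0.04307 / 346 = 1.24 × 10⁻⁴ cm = 1.24 μm.

1.24 μm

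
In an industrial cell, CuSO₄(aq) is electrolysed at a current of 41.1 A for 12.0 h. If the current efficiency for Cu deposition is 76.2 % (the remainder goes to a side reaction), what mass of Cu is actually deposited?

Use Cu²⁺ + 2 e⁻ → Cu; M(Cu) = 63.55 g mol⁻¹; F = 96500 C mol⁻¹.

445 g

Q = I·t = 41.10 × 43200 = 1776000 C.
n(e⁻) = 1776000/96500 = 18.40 mol; theoretically n(Cu) = 18.40/2 = 9.200 mol, m_theo = 584.6 g.
At 76.2 % efficiency, m_actual = 0.762 × 584.6 = 445 g.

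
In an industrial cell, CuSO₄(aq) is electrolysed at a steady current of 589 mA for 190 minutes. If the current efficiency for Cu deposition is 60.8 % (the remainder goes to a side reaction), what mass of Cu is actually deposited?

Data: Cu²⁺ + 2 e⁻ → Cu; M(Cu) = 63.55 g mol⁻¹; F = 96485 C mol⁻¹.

Q = I·t = 0.5890 × 11400 = 6715 C.
n(e⁻) = 6715/96485 = 0.06959 mol; theoretically n(Cu) = 0.06959/2 = 0.03480 mol, m_theo = 2.211 g.
At 60.8 % efficiency, m_actual = 0.608 × 2.211 = 1.34 g.

1.34 g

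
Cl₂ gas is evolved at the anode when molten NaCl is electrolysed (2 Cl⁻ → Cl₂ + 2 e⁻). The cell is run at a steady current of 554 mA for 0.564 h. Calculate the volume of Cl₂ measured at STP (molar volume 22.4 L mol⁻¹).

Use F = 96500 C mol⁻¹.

0.131 L

Q = I·t = 0.5540 A × 2030.4 s = 1125 C.
n(e⁻) = Q/F = 1125 / 96500 = 0.01166 mol.
2 electrons are transferred per Cl₂ molecule, so n(Cl₂) = 0.01166 / 2 = 0.005828 mol.
V = n × V_m = 0.005828 × 22.4 = 0.131 L.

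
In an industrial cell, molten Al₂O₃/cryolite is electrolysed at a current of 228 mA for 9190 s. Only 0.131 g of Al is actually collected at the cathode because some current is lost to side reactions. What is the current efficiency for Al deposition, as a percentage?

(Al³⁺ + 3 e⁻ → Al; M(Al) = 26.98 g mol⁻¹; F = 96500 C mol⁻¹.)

67.1 %

Q = I·t = 0.2280 × 9190.0 = 2095 C; n(e⁻) = 2095/96500 = 0.02171 mol.
Theoretical n(Al) = n(e⁻)/3 = 0.007238 mol, i.e. m_theo = 0.007238 × 26.98 = 0.1953 g.
Efficiency = m_actual / m_theo = 0.131 / 0.1953 = 67.1 %.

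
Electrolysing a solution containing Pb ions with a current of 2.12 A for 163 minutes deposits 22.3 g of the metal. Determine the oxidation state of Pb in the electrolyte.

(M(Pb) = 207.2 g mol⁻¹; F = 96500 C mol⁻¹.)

+2

Q = I·t = 2.120 A × 9780.0 s = 20730 C, so n(e⁻) = 20730/96500 = 0.2149 mol.
n(Pb) deposited = 22.3 / 207.2 = 0.1076 mol.
Electrons per atom = n(e⁻)/n(Pb) = 0.2149 / 0.1076 = 2.00 ≈ 2, so the ion is Pb²⁺.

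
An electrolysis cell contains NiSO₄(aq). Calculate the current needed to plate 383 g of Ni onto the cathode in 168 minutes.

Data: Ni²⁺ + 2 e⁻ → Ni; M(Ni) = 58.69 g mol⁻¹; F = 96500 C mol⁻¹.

125 A

n(Ni) = 383 / 58.69 = 6.526 mol.
n(e⁻) = 2 × 6.526 = 13.05 mol.
Q = n(e⁻)·F = 13.05 × 96500 = 1259000 C.
I = Q/t = 1259000 / 10080 s = 125 A.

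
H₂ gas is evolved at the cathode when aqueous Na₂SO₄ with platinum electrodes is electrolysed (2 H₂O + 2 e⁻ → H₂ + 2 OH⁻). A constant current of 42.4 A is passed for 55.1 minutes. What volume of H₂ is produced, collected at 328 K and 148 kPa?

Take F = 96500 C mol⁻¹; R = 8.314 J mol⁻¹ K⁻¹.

Q = I·t = 42.40 A × 3306.0 s = 140200 C.
n(e⁻) = Q/F = 140200 / 96500 = 1.453 mol.
2 electrons are transferred per H₂ molecule, so n(H₂) = 1.453 / 2 = 0.7263 mol.
V = nRT/P = (0.7263 × 8.314 × 328) / (148 × 10³ Pa) = 0.0134 m³ = 13.4 L.

13.4 L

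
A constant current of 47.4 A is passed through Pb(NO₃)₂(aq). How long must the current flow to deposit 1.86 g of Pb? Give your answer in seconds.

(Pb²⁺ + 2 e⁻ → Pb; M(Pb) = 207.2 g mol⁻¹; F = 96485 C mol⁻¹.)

36.5 s

n(Pb) = m/M = 1.86 / 207.2 = 0.008977 mol.
Each Pb atom requires 2 electrons, so n(e⁻) = 2 × 0.008977 = 0.01795 mol.
Q = n(e⁻)·F = 0.01795 × 96485 = 1732 C.
t = Q/I = 1732 / 47.40 A = 36.55 s.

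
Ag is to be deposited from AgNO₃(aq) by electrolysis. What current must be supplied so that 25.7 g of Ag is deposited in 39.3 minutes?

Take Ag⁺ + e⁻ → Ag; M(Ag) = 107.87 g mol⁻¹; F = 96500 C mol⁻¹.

n(Ag) = 25.7 / 107.87 = 0.2382 mol.
n(e⁻) = 1 × 0.2382 = 0.2382 mol.
Q = n(e⁻)·F = 0.2382 × 96500 = 22990 C.
I = Q/t = 22990 / 2358.0 s = 9.75 A.

9.75 A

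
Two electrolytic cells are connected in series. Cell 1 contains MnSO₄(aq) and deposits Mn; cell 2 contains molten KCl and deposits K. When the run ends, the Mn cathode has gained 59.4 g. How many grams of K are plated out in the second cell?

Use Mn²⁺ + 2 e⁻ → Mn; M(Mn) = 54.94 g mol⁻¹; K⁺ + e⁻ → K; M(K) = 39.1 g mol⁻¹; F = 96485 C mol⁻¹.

n(Mn) = 59.4 / 54.94 = 1.081 mol.
Since Mn²⁺ + 2 e⁻ → Mn, n(e⁻) passed = 2 × 1.081 = 2.162 mol.
Cells in series carry the same charge, so the same 2.162 mol of electrons passes through cell 2.
K⁺ + e⁻ → K, so n(K) = 2.162 / 1 = 2.162 mol.
m(K) = 2.162 × 39.1 = 84.5 g.

84.5 g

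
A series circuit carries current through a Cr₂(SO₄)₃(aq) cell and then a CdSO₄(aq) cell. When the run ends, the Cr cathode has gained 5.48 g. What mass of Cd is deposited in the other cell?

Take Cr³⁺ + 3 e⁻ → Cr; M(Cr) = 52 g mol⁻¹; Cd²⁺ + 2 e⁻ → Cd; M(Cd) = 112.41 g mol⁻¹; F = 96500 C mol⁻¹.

17.8 g

n(Cr) = 5.48 / 52 = 0.1054 mol.
Since Cr³⁺ + 3 e⁻ → Cr, n(e⁻) passed = 3 × 0.1054 = 0.3162 mol.
Cells in series carry the same charge, so the same 0.3162 mol of electrons passes through cell 2.
Cd²⁺ + 2 e⁻ → Cd, so n(Cd) = 0.3162 / 2 = 0.1581 mol.
m(Cd) = 0.1581 × 112.41 = 17.8 g.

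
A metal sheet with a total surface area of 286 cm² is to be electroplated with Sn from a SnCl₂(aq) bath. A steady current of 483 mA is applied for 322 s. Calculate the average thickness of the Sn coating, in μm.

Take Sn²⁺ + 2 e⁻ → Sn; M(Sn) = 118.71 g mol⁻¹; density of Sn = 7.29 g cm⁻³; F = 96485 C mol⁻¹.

Q = I·t = 0.4830 × 322.00 = 155.5 C; n(e⁻) = 0.001612 mol.
n(Sn) = n(e⁻)/2 = 0.0008060 mol, so m = 0.0008060 × 118.71 = 0.09568 g.
Volume = m/ρ = 0.09568 / 7.29 = 0.01312 cm³.
Thickness = V/A = 0.01312 / 286 = 4.59 × 10⁻⁵ cm = 0.459 μm.

0.459 μm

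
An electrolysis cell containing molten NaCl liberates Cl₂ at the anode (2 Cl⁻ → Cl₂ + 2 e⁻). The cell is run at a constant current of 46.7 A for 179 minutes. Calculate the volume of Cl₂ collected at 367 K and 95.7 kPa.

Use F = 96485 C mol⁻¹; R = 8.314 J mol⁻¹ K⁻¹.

82.9 L

Q = I·t = 46.70 A × 10740 s = 501600 C.
n(e⁻) = Q/F = 501600 / 96485 = 5.198 mol.
2 electrons are transferred per Cl₂ molecule, so n(Cl₂) = 5.198 / 2 = 2.599 mol.
V = nRT/P = (2.599 × 8.314 × 367) / (95.7 × 10³ Pa) = 0.0829 m³ = 82.9 L.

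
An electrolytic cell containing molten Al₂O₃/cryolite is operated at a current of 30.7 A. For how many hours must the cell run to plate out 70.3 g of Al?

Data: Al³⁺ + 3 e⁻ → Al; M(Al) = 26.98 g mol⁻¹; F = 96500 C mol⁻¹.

6.83 h

n(Al) = m/M = 70.3 / 26.98 = 2.606 mol.
Each Al atom requires 3 electrons, so n(e⁻) = 3 × 2.606 = 7.817 mol.
Q = n(e⁻)·F = 7.817 × 96500 = 754300 C.
t = Q/I = 754300 / 30.70 A = 24570 s = 6.83 h.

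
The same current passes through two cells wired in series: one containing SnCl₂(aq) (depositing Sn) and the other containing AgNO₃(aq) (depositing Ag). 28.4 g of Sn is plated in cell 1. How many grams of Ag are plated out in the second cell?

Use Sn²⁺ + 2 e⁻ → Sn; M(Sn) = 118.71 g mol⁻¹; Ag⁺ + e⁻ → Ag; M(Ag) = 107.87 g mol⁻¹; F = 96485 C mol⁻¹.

n(Sn) = 28.4 / 118.71 = 0.2392 mol.
Since Sn²⁺ + 2 e⁻ → Sn, n(e⁻) passed = 2 × 0.2392 = 0.4785 mol.
Cells in series carry the same charge, so the same 0.4785 mol of electrons passes through cell 2.
Ag⁺ + e⁻ → Ag, so n(Ag) = 0.4785 / 1 = 0.4785 mol.
m(Ag) = 0.4785 × 107.87 = 51.6 g.

51.6 g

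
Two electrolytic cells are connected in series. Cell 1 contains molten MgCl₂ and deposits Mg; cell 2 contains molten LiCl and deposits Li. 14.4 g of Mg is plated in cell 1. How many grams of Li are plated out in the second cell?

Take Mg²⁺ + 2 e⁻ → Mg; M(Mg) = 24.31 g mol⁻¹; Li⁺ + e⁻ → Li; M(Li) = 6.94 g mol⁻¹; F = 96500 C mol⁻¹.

n(Mg) = 14.4 / 24.31 = 0.5923 mol.
Since Mg²⁺ + 2 e⁻ → Mg, n(e⁻) passed = 2 × 0.5923 = 1.185 mol.
Cells in series carry the same charge, so the same 1.185 mol of electrons passes through cell 2.
Li⁺ + e⁻ → Li, so n(Li) = 1.185 / 1 = 1.185 mol.
m(Li) = 1.185 × 6.94 = 8.22 g.

8.22 g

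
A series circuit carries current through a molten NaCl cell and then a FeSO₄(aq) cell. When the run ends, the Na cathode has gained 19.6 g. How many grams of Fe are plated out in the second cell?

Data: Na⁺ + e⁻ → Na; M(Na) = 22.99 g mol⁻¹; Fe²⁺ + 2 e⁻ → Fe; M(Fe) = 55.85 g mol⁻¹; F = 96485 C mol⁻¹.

23.8 g

n(Na) = 19.6 / 22.99 = 0.8525 mol.
Since Na⁺ + e⁻ → Na, n(e⁻) passed = 1 × 0.8525 = 0.8525 mol.
Cells in series carry the same charge, so the same 0.8525 mol of electrons passes through cell 2.
Fe²⁺ + 2 e⁻ → Fe, so n(Fe) = 0.8525 / 2 = 0.4263 mol.
m(Fe) = 0.4263 × 55.85 = 23.8 g.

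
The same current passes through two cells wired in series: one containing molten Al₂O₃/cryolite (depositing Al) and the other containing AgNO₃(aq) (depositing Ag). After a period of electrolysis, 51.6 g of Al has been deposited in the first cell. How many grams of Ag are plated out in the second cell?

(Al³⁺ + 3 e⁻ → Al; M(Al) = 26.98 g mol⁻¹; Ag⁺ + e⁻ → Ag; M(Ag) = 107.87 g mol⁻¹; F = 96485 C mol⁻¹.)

619 g

n(Al) = 51.6 / 26.98 = 1.913 mol.
Since Al³⁺ + 3 e⁻ → Al, n(e⁻) passed = 3 × 1.913 = 5.738 mol.
Cells in series carry the same charge, so the same 5.738 mol of electrons passes through cell 2.
Ag⁺ + e⁻ → Ag, so n(Ag) = 5.738 / 1 = 5.738 mol.
m(Ag) = 5.738 × 107.87 = 619 g.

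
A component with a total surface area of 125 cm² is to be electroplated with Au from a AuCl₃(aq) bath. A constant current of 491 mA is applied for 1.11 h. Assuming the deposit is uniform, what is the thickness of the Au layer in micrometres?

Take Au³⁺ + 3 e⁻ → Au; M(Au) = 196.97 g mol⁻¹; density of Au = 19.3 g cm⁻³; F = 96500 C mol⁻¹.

Q = I·t = 0.4910 × 3996.0 = 1962 C; n(e⁻) = 0.02033 mol.
n(Au) = n(e⁻)/3 = 0.006777 mol, so m = 0.006777 × 196.97 = 1.335 g.
Volume = m/ρ = 1.335 / 19.3 = 0.06917 cm³.
Thickness = V/A = 0.06917 / 125 = 5.53 × 10⁻⁴ cm = 5.53 μm.

5.53 μm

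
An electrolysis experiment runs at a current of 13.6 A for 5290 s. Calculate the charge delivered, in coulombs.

Q = I·t = 13.60 A × 5290.0 s = 71900 C.

71900 C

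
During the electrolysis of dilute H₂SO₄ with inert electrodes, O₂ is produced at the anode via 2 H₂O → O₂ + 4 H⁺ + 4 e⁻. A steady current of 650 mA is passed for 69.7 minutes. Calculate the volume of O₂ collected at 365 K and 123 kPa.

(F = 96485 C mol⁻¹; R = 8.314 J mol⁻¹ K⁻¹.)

Q = I·t = 0.6500 A × 4182.0 s = 2718 C.
n(e⁻) = Q/F = 2718 / 96485 = 0.02817 mol.
4 electrons are transferred per O₂ molecule, so n(O₂) = 0.02817 / 4 = 0.007043 mol.
V = nRT/P = (0.007043 × 8.314 × 365) / (123 × 10³ Pa) = 1.74 × 10⁻⁴ m³ = 0.174 L.

0.174 L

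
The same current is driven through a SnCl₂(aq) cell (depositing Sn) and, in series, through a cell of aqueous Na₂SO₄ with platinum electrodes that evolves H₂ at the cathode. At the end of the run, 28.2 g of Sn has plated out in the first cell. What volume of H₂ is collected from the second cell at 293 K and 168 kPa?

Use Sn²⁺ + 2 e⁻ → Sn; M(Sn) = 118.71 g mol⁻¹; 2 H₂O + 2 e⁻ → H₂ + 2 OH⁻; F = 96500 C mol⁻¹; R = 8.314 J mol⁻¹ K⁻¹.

n(Sn) = 28.2 / 118.71 = 0.2376 mol, so n(e⁻) = 2 × 0.2376 = 0.4751 mol.
The cells are in series, so the same 0.4751 mol of electrons passes through the second cell.
2 H₂O + 2 e⁻ → H₂ + 2 OH⁻ — 2 mol e⁻ per mol H₂, so n(H₂) = 0.4751/2 = 0.2376 mol.
V = nRT/P = (0.2376 × 8.314 × 293) / (168 × 10³) = 0.00344 m³ = 3.44 L.

3.44 L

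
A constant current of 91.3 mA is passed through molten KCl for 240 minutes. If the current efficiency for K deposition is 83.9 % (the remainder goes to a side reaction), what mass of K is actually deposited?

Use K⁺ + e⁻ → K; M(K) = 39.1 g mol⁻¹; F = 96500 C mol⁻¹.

0.447 g

Q = I·t = 0.09130 × 14400 = 1315 C.
n(e⁻) = 1315/96500 = 0.01362 mol; theoretically n(K) = 0.01362/1 = 0.01362 mol, m_theo = 0.5327 g.
At 83.9 % efficiency, m_actual = 0.839 × 0.5327 = 0.447 g.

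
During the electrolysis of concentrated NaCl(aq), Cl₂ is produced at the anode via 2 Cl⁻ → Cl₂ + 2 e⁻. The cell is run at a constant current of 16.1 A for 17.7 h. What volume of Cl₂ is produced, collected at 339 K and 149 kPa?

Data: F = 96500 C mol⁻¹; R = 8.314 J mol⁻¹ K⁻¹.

Q = I·t = 16.10 A × 63720 s = 1026000 C.
n(e⁻) = Q/F = 1026000 / 96500 = 10.63 mol.
2 electrons are transferred per Cl₂ molecule, so n(Cl₂) = 10.63 / 2 = 5.316 mol.
V = nRT/P = (5.316 × 8.314 × 339) / (149 × 10³ Pa) = 0.101 m³ = 101 L.

101 L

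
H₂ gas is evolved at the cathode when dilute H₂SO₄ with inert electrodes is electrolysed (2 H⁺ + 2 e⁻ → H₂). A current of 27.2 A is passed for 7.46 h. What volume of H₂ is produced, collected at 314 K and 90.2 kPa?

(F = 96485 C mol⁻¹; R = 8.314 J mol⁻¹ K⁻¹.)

110 L

Q = I·t = 27.20 A × 26856 s = 730500 C.
n(e⁻) = Q/F = 730500 / 96485 = 7.571 mol.
2 electrons are transferred per H₂ molecule, so n(H₂) = 7.571 / 2 = 3.785 mol.
V = nRT/P = (3.785 × 8.314 × 314) / (90.2 × 10³ Pa) = 0.110 m³ = 110 L.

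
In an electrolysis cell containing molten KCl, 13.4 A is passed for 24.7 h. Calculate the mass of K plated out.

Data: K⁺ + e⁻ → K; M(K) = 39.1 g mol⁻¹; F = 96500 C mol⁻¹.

483 g

Q = I·t = 13.40 A × 88920 s = 1192000 C.
n(e⁻) = Q/F = 1192000 / 96500 = 12.35 mol.
K⁺ + e⁻ → K, so n(K) = n(e⁻)/1 = 12.35 mol.
m = n·M = 12.35 × 39.1 = 483 g.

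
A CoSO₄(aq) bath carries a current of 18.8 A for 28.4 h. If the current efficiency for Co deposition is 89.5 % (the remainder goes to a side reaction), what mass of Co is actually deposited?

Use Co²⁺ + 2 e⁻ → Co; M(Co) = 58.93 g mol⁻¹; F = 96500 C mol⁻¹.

525 g

Q = I·t = 18.80 × 102240 = 1922000 C.
n(e⁻) = 1922000/96500 = 19.92 mol; theoretically n(Co) = 19.92/2 = 9.959 mol, m_theo = 586.9 g.
At 89.5 % efficiency, m_actual = 0.895 × 586.9 = 525 g.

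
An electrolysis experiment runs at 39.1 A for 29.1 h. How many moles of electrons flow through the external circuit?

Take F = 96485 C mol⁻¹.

42.5 mol

Q = I·t = 39.10 A × 104760 s = 4096000 C.
n(e⁻) = Q/F = 4096000 / 96485 = 42.5 mol.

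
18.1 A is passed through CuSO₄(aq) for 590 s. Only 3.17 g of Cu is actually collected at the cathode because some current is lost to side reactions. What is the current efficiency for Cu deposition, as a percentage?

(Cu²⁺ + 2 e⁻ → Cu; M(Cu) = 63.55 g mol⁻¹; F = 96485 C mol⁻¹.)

90.1 %

Q = I·t = 18.10 × 590.00 = 10680 C; n(e⁻) = 10680/96485 = 0.1107 mol.
Theoretical n(Cu) = n(e⁻)/2 = 0.05534 mol, i.e. m_theo = 0.05534 × 63.55 = 3.517 g.
Efficiency = m_actual / m_theo = 3.17 / 3.517 = 90.1 %.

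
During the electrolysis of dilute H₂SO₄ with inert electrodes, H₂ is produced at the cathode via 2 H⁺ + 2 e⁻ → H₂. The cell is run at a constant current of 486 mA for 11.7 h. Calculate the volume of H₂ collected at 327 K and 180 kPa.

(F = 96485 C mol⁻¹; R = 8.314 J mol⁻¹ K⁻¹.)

Q = I·t = 0.4860 A × 42120 s = 20470 C.
n(e⁻) = Q/F = 20470 / 96485 = 0.2122 mol.
2 electrons are transferred per H₂ molecule, so n(H₂) = 0.2122 / 2 = 0.1061 mol.
V = nRT/P = (0.1061 × 8.314 × 327) / (180 × 10³ Pa) = 0.00160 m³ = 1.60 L.

1.60 L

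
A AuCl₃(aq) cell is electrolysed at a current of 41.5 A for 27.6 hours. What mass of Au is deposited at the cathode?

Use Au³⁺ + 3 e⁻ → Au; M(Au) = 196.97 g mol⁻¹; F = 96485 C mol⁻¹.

Q = I·t = 41.50 A × 99360 s = 4123000 C.
n(e⁻) = Q/F = 4123000 / 96485 = 42.74 mol.
Au³⁺ + 3 e⁻ → Au, so n(Au) = n(e⁻)/3 = 14.25 mol.
m = n·M = 14.25 × 196.97 = 2810 g.

2810 g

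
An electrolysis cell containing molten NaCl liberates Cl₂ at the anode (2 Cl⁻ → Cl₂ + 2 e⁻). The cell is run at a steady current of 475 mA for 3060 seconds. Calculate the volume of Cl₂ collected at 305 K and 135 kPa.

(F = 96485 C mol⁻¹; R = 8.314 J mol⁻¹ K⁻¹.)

Q = I·t = 0.4750 A × 3060.0 s = 1454 C.
n(e⁻) = Q/F = 1454 / 96485 = 0.01506 mol.
2 electrons are transferred per Cl₂ molecule, so n(Cl₂) = 0.01506 / 2 = 0.007532 mol.
V = nRT/P = (0.007532 × 8.314 × 305) / (135 × 10³ Pa) = 1.41 × 10⁻⁴ m³ = 0.141 L.

0.141 L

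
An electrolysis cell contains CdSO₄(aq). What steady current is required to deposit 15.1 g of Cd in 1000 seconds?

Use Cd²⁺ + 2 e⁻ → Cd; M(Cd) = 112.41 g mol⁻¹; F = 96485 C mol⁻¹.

25.9 A

n(Cd) = 15.1 / 112.41 = 0.1343 mol.
n(e⁻) = 2 × 0.1343 = 0.2687 mol.
Q = n(e⁻)·F = 0.2687 × 96485 = 25920 C.
I = Q/t = 25920 / 1000.0 s = 25.9 A.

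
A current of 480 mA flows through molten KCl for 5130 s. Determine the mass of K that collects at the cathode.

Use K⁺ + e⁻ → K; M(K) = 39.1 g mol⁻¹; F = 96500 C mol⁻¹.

Q = I·t = 0.4800 A × 5130.0 s = 2462 C.
n(e⁻) = Q/F = 2462 / 96500 = 0.02552 mol.
K⁺ + e⁻ → K, so n(K) = n(e⁻)/1 = 0.02552 mol.
m = n·M = 0.02552 × 39.1 = 0.998 g.

0.998 g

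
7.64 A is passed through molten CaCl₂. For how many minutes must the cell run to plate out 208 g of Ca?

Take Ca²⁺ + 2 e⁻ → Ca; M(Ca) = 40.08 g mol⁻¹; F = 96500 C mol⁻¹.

n(Ca) = m/M = 208 / 40.08 = 5.190 mol.
Each Ca atom requires 2 electrons, so n(e⁻) = 2 × 5.190 = 10.38 mol.
Q = n(e⁻)·F = 10.38 × 96500 = 1002000 C.
t = Q/I = 1002000 / 7.640 A = 131100 s = 2180 min.

2180 min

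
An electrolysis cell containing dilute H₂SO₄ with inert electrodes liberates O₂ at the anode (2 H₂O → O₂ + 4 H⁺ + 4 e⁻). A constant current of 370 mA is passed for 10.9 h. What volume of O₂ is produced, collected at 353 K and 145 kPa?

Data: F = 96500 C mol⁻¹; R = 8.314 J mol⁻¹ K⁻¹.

Q = I·t = 0.3700 A × 39240 s = 14520 C.
n(e⁻) = Q/F = 14520 / 96500 = 0.1505 mol.
4 electrons are transferred per O₂ molecule, so n(O₂) = 0.1505 / 4 = 0.03761 mol.
V = nRT/P = (0.03761 × 8.314 × 353) / (145 × 10³ Pa) = 7.61 × 10⁻⁴ m³ = 0.761 L.

0.761 L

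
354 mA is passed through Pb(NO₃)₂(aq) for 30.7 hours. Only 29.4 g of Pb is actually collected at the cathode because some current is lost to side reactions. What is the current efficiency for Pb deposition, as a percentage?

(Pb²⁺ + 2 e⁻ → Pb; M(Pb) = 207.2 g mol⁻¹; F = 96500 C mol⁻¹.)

Q = I·t = 0.3540 × 110520 = 39120 C; n(e⁻) = 39120/96500 = 0.4054 mol.
Theoretical n(Pb) = n(e⁻)/2 = 0.2027 mol, i.e. m_theo = 0.2027 × 207.2 = 42.00 g.
Efficiency = m_actual / m_theo = 29.4 / 42.00 = 70.0 %.

70.0 %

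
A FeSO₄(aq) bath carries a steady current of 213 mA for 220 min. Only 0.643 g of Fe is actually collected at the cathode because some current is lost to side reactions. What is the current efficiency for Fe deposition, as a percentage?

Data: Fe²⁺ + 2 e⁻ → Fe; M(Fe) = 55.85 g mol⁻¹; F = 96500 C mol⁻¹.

Q = I·t = 0.2130 × 13200 = 2812 C; n(e⁻) = 2812/96500 = 0.02914 mol.
Theoretical n(Fe) = n(e⁻)/2 = 0.01457 mol, i.e. m_theo = 0.01457 × 55.85 = 0.8136 g.
Efficiency = m_actual / m_theo = 0.643 / 0.8136 = 79.0 %.

79.0 %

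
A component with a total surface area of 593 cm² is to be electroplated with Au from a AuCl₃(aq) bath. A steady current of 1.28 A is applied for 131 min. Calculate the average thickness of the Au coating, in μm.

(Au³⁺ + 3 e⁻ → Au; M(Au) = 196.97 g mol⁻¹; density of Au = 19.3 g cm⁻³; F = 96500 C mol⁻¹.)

5.98 μm

Q = I·t = 1.280 × 7860.0 = 10060 C; n(e⁻) = 0.1043 mol.
n(Au) = n(e⁻)/3 = 0.03475 mol, so m = 0.03475 × 196.97 = 6.845 g.
Volume = m/ρ = 6.845 / 19.3 = 0.3547 cm³.
Thickness = V/A = 0.3547 / 593 = 5.98 × 10⁻⁴ cm = 5.98 μm.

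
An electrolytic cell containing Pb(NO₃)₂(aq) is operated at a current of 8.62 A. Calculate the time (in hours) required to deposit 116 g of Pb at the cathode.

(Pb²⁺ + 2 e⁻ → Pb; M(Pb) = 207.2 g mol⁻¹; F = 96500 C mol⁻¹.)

n(Pb) = m/M = 116 / 207.2 = 0.5598 mol.
Each Pb atom requires 2 electrons, so n(e⁻) = 2 × 0.5598 = 1.120 mol.
Q = n(e⁻)·F = 1.120 × 96500 = 108100 C.
t = Q/I = 108100 / 8.620 A = 12530 s = 3.48 h.

3.48 h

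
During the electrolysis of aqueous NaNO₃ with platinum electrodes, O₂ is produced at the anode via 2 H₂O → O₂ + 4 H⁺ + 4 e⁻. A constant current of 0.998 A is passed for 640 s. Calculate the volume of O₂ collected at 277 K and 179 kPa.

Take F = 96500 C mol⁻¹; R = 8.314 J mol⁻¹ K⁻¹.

0.0213 L

Q = I·t = 0.9980 A × 640.00 s = 638.7 C.
n(e⁻) = Q/F = 638.7 / 96500 = 0.006619 mol.
4 electrons are transferred per O₂ molecule, so n(O₂) = 0.006619 / 4 = 0.001655 mol.
V = nRT/P = (0.001655 × 8.314 × 277) / (179 × 10³ Pa) = 2.13 × 10⁻⁵ m³ = 0.0213 L.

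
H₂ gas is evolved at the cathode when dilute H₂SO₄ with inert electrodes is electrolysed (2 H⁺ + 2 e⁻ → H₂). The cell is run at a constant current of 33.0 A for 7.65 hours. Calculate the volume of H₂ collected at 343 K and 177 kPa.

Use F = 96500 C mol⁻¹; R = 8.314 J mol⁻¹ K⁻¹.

Q = I·t = 33.00 A × 27540 s = 908800 C.
n(e⁻) = Q/F = 908800 / 96500 = 9.418 mol.
2 electrons are transferred per H₂ molecule, so n(H₂) = 9.418 / 2 = 4.709 mol.
V = nRT/P = (4.709 × 8.314 × 343) / (177 × 10³ Pa) = 0.0759 m³ = 75.9 L.

75.9 L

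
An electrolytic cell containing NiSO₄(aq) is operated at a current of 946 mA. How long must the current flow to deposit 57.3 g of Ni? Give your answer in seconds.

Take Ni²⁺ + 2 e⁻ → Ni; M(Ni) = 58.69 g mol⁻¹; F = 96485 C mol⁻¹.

n(Ni) = m/M = 57.3 / 58.69 = 0.9763 mol.
Each Ni atom requires 2 electrons, so n(e⁻) = 2 × 0.9763 = 1.953 mol.
Q = n(e⁻)·F = 1.953 × 96485 = 188400 C.
t = Q/I = 188400 / 0.9460 A = 199200 s.

1.99 × 10⁵ s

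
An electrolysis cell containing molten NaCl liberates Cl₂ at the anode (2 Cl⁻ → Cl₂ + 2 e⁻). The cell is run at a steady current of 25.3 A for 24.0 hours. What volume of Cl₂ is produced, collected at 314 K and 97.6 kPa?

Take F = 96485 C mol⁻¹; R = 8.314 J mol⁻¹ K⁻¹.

Q = I·t = 25.30 A × 86400 s = 2186000 C.
n(e⁻) = Q/F = 2186000 / 96485 = 22.66 mol.
2 electrons are transferred per Cl₂ molecule, so n(Cl₂) = 22.66 / 2 = 11.33 mol.
V = nRT/P = (11.33 × 8.314 × 314) / (97.6 × 10³ Pa) = 0.303 m³ = 303 L.

303 L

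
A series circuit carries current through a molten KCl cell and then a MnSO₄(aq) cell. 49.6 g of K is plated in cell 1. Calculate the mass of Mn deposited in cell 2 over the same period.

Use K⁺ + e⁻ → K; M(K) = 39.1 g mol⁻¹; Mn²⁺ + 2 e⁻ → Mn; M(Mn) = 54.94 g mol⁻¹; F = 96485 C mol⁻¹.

n(K) = 49.6 / 39.1 = 1.269 mol.
Since K⁺ + e⁻ → K, n(e⁻) passed = 1 × 1.269 = 1.269 mol.
Cells in series carry the same charge, so the same 1.269 mol of electrons passes through cell 2.
Mn²⁺ + 2 e⁻ → Mn, so n(Mn) = 1.269 / 2 = 0.6343 mol.
m(Mn) = 0.6343 × 54.94 = 34.8 g.

34.8 g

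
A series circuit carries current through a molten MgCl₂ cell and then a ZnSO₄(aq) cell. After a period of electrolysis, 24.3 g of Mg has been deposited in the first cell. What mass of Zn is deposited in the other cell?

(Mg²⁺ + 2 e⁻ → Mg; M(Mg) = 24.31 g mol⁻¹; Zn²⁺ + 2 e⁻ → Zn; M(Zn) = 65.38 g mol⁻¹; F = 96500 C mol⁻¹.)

n(Mg) = 24.3 / 24.31 = 0.9996 mol.
Since Mg²⁺ + 2 e⁻ → Mg, n(e⁻) passed = 2 × 0.9996 = 1.999 mol.
Cells in series carry the same charge, so the same 1.999 mol of electrons passes through cell 2.
Zn²⁺ + 2 e⁻ → Zn, so n(Zn) = 1.999 / 2 = 0.9996 mol.
m(Zn) = 0.9996 × 65.38 = 65.4 g.

65.4 g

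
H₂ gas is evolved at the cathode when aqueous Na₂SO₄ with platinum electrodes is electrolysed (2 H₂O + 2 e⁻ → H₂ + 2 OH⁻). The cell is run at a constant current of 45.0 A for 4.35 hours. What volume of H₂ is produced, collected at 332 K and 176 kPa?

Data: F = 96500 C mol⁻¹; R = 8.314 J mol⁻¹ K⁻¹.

Q = I·t = 45.00 A × 15660 s = 704700 C.
n(e⁻) = Q/F = 704700 / 96500 = 7.303 mol.
2 electrons are transferred per H₂ molecule, so n(H₂) = 7.303 / 2 = 3.651 mol.
V = nRT/P = (3.651 × 8.314 × 332) / (176 × 10³ Pa) = 0.0573 m³ = 57.3 L.

57.3 L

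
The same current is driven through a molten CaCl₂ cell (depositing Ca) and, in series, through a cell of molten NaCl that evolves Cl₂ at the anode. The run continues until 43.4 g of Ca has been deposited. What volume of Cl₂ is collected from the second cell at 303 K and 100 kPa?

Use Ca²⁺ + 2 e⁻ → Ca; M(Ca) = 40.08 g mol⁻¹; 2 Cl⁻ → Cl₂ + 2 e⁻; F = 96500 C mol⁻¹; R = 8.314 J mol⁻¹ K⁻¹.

n(Ca) = 43.4 / 40.08 = 1.083 mol, so n(e⁻) = 2 × 1.083 = 2.166 mol.
The cells are in series, so the same 2.166 mol of electrons passes through the second cell.
2 Cl⁻ → Cl₂ + 2 e⁻ — 2 mol e⁻ per mol Cl₂, so n(Cl₂) = 2.166/2 = 1.083 mol.
V = nRT/P = (1.083 × 8.314 × 303) / (100 × 10³) = 0.0273 m³ = 27.3 L.

27.3 L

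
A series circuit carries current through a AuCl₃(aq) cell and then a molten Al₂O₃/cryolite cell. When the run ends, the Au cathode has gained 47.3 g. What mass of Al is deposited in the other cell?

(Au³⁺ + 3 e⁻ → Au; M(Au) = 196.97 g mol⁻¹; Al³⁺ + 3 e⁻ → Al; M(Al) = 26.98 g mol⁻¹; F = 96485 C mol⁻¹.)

n(Au) = 47.3 / 196.97 = 0.2401 mol.
Since Au³⁺ + 3 e⁻ → Au, n(e⁻) passed = 3 × 0.2401 = 0.7204 mol.
Cells in series carry the same charge, so the same 0.7204 mol of electrons passes through cell 2.
Al³⁺ + 3 e⁻ → Al, so n(Al) = 0.7204 / 3 = 0.2401 mol.
m(Al) = 0.2401 × 26.98 = 6.48 g.

6.48 g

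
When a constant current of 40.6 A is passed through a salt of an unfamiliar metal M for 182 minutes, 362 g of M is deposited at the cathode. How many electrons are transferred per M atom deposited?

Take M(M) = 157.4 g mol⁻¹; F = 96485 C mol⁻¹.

Q = I·t = 40.60 A × 10920 s = 443400 C, so n(e⁻) = 443400/96485 = 4.595 mol.
n(M) deposited = 362 / 157.4 = 2.300 mol.
Electrons per atom = n(e⁻)/n(M) = 4.595 / 2.300 = 2.00 ≈ 2, so the ion is M²⁺.

2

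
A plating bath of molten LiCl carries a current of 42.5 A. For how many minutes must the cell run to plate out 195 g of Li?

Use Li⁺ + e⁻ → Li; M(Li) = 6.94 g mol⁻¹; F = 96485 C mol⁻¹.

n(Li) = m/M = 195 / 6.94 = 28.10 mol.
Each Li atom requires 1 electron, so n(e⁻) = 1 × 28.10 = 28.10 mol.
Q = n(e⁻)·F = 28.10 × 96485 = 2711000 C.
t = Q/I = 2711000 / 42.50 A = 63790 s = 1060 min.

1060 min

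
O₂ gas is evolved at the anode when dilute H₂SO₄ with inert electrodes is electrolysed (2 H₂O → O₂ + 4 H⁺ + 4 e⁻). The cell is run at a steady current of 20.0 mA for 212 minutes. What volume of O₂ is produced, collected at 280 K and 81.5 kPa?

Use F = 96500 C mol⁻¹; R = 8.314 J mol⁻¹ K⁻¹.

Q = I·t = 0.02000 A × 12720 s = 254.4 C.
n(e⁻) = Q/F = 254.4 / 96500 = 0.002636 mol.
4 electrons are transferred per O₂ molecule, so n(O₂) = 0.002636 / 4 = 0.0006591 mol.
V = nRT/P = (0.0006591 × 8.314 × 280) / (81.5 × 10³ Pa) = 1.88 × 10⁻⁵ m³ = 0.0188 L.

0.0188 L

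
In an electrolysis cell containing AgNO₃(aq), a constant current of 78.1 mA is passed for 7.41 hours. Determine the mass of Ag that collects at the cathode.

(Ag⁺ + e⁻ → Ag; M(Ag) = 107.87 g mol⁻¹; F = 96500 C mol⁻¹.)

2.33 g

Q = I·t = 0.07810 A × 26676 s = 2083 C.
n(e⁻) = Q/F = 2083 / 96500 = 0.02159 mol.
Ag⁺ + e⁻ → Ag, so n(Ag) = n(e⁻)/1 = 0.02159 mol.
m = n·M = 0.02159 × 107.87 = 2.33 g.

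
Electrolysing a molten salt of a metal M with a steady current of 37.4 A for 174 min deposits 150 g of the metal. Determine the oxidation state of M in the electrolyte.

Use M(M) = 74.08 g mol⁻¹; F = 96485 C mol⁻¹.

Q = I·t = 37.40 A × 10440 s = 390500 C, so n(e⁻) = 390500/96485 = 4.047 mol.
n(M) deposited = 150 / 74.08 = 2.025 mol.
Electrons per atom = n(e⁻)/n(M) = 4.047 / 2.025 = 2.00 ≈ 2, so the ion is M²⁺.

+2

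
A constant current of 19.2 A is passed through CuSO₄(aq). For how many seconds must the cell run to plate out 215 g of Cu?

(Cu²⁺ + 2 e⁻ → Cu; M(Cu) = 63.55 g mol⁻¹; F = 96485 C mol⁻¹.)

n(Cu) = m/M = 215 / 63.55 = 3.383 mol.
Each Cu atom requires 2 electrons, so n(e⁻) = 2 × 3.383 = 6.766 mol.
Q = n(e⁻)·F = 6.766 × 96485 = 652800 C.
t = Q/I = 652800 / 19.20 A = 34000 s.

34000 s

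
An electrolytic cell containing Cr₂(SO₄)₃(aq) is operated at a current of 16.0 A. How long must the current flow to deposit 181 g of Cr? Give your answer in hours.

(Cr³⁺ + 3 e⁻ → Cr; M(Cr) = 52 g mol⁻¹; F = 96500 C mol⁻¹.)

17.5 h

n(Cr) = m/M = 181 / 52 = 3.481 mol.
Each Cr atom requires 3 electrons, so n(e⁻) = 3 × 3.481 = 10.44 mol.
Q = n(e⁻)·F = 10.44 × 96500 = 1008000 C.
t = Q/I = 1008000 / 16.00 A = 62980 s = 17.5 h.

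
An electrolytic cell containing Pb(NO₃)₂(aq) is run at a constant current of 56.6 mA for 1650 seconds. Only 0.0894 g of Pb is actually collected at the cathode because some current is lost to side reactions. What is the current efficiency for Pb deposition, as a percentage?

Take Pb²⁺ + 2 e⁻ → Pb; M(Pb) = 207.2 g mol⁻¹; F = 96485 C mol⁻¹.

Q = I·t = 0.05660 × 1650.0 = 93.39 C; n(e⁻) = 93.39/96485 = 0.0009679 mol.
Theoretical n(Pb) = n(e⁻)/2 = 0.0004840 mol, i.e. m_theo = 0.0004840 × 207.2 = 0.1003 g.
Efficiency = m_actual / m_theo = 0.0894 / 0.1003 = 89.2 %.

89.2 %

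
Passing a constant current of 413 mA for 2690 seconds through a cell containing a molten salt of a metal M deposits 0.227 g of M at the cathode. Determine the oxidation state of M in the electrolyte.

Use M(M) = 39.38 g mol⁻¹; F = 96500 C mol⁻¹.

+2

Q = I·t = 0.4130 A × 2690.0 s = 1111 C, so n(e⁻) = 1111/96500 = 0.01151 mol.
n(M) deposited = 0.227 / 39.38 = 0.005764 mol.
Electrons per atom = n(e⁻)/n(M) = 0.01151 / 0.005764 = 2.00 ≈ 2, so the ion is M²⁺.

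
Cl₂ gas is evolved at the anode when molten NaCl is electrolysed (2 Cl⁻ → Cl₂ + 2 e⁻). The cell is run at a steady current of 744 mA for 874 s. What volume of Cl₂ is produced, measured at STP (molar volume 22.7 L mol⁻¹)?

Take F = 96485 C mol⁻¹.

Q = I·t = 0.7440 A × 874.00 s = 650.3 C.
n(e⁻) = Q/F = 650.3 / 96485 = 0.006739 mol.
2 electrons are transferred per Cl₂ molecule, so n(Cl₂) = 0.006739 / 2 = 0.003370 mol.
V = n × V_m = 0.003370 × 22.7 = 0.0765 L.

0.0765 L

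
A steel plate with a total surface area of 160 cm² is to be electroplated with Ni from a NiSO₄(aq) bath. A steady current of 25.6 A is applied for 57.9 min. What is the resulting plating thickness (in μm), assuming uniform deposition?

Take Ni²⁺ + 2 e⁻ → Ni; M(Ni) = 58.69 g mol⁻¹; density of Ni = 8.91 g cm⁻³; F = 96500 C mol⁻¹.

Q = I·t = 25.60 × 3474.0 = 88930 C; n(e⁻) = 0.9216 mol.
n(Ni) = n(e⁻)/2 = 0.4608 mol, so m = 0.4608 × 58.69 = 27.04 g.
Volume = m/ρ = 27.04 / 8.91 = 3.035 cm³.
Thickness = V/A = 3.035 / 160 = 0.0190 cm = 190 μm.

190 μm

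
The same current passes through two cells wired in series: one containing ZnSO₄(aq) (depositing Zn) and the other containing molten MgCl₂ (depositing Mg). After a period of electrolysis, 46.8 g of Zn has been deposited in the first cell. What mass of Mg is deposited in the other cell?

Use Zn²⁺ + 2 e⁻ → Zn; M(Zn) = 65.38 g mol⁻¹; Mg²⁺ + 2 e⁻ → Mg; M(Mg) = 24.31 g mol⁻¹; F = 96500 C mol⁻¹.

17.4 g

n(Zn) = 46.8 / 65.38 = 0.7158 mol.
Since Zn²⁺ + 2 e⁻ → Zn, n(e⁻) passed = 2 × 0.7158 = 1.432 mol.
Cells in series carry the same charge, so the same 1.432 mol of electrons passes through cell 2.
Mg²⁺ + 2 e⁻ → Mg, so n(Mg) = 1.432 / 2 = 0.7158 mol.
m(Mg) = 0.7158 × 24.31 = 17.4 g.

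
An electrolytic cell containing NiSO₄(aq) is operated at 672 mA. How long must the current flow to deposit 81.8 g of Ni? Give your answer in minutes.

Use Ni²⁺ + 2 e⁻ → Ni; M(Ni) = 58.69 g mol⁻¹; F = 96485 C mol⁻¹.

6670 min

n(Ni) = m/M = 81.8 / 58.69 = 1.394 mol.
Each Ni atom requires 2 electrons, so n(e⁻) = 2 × 1.394 = 2.788 mol.
Q = n(e⁻)·F = 2.788 × 96485 = 269000 C.
t = Q/I = 269000 / 0.6720 A = 400200 s = 6670 min.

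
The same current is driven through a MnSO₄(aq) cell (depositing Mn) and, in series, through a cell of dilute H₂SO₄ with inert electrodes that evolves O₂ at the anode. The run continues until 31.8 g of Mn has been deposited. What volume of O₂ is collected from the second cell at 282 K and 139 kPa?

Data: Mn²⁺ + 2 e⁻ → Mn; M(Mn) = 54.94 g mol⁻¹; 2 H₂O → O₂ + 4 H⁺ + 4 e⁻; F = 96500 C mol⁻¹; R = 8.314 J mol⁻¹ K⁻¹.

n(Mn) = 31.8 / 54.94 = 0.5788 mol, so n(e⁻) = 2 × 0.5788 = 1.158 mol.
The cells are in series, so the same 1.158 mol of electrons passes through the second cell.
2 H₂O → O₂ + 4 H⁺ + 4 e⁻ — 4 mol e⁻ per mol O₂, so n(O₂) = 1.158/4 = 0.2894 mol.
V = nRT/P = (0.2894 × 8.314 × 282) / (139 × 10³) = 0.00488 m³ = 4.88 L.

4.88 L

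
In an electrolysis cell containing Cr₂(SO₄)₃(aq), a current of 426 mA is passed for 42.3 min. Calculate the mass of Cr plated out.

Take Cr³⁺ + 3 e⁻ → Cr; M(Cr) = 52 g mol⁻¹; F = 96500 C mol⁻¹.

0.194 g

Q = I·t = 0.4260 A × 2538.0 s = 1081 C.
n(e⁻) = Q/F = 1081 / 96500 = 0.01120 mol.
Cr³⁺ + 3 e⁻ → Cr, so n(Cr) = n(e⁻)/3 = 0.003735 mol.
m = n·M = 0.003735 × 52 = 0.194 g.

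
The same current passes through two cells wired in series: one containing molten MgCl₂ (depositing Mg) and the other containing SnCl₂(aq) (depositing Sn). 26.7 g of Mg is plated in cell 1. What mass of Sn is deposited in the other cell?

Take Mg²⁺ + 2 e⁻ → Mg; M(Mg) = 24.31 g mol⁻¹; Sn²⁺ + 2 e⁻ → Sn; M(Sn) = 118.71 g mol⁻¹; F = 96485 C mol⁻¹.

130 g

n(Mg) = 26.7 / 24.31 = 1.098 mol.
Since Mg²⁺ + 2 e⁻ → Mg, n(e⁻) passed = 2 × 1.098 = 2.197 mol.
Cells in series carry the same charge, so the same 2.197 mol of electrons passes through cell 2.
Sn²⁺ + 2 e⁻ → Sn, so n(Sn) = 2.197 / 2 = 1.098 mol.
m(Sn) = 1.098 × 118.71 = 130 g.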